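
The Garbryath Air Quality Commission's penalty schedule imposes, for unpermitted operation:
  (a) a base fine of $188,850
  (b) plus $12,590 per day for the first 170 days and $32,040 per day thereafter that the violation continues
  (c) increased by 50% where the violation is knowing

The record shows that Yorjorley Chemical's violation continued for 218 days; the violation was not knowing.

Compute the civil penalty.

First 170 days: 170 × $12,590 = $2,140,300
Remaining days: (218 − 170) × $32,040 = $1,537,920
Per-day component: $2,140,300 + $1,537,920 = $3,678,220
Base plus per-day: $188,850 + $3,678,220 = $3,867,070
The violation was not knowing: no 50% increase.

$3,867,070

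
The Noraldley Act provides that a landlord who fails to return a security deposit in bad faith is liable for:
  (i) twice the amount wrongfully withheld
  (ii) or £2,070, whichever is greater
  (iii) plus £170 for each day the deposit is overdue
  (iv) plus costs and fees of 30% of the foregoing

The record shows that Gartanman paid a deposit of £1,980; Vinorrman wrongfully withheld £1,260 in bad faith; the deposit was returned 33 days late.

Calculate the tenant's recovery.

Doubled: 2 × £1,260 = £2,520
Minimum £2,070: £2,520 meets the minimum, no increase.
Late-return penalty: 33 × £170 = £5,610
Damages plus late penalty: £2,520 + £5,610 = £8,130
Costs and fees: 30% of £8,130 = £2,439
Total recovery: £8,130 + £2,439 = £10,569

£10,569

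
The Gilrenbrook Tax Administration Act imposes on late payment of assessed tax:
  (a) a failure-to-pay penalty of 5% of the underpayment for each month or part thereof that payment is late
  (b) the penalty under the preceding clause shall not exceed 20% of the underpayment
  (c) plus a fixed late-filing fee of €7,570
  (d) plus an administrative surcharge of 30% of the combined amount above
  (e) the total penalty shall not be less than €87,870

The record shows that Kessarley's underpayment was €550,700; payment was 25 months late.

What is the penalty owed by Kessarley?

Accrued rate: 5% × 25 = 125%, capped at 20% → 20%
Failure-to-pay penalty: 20% of €550,700 = €110,140
Penalty before surcharge: €110,140 + €7,570 = €117,710
Administrative surcharge: 30% of €117,710 = €35,313
Total penalty: €117,710 + €35,313 = €153,023
Minimum €87,870: €153,023 meets the minimum, no increase.

€153,023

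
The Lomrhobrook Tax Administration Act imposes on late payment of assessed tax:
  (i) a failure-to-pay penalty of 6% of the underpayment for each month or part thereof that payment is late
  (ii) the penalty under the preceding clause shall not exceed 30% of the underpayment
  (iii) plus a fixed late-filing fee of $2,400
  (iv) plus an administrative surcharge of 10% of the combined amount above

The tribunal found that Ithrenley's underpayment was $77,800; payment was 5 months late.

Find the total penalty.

Accrued rate: 6% × 5 = 30%, capped at 30% → 30%
Failure-to-pay penalty: 30% of $77,800 = $23,340
Penalty before surcharge: $23,340 + $2,400 = $25,740
Administrative surcharge: 10% of $25,740 = $2,574
Total penalty: $25,740 + $2,574 = $28,314

$28,314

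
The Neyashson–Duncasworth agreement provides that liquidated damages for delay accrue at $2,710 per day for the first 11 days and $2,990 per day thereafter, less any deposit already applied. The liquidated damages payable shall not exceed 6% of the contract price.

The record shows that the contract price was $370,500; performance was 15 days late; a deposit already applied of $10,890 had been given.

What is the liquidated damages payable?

First 11 days: 11 × $2,710 = $29,810
Remaining days: (15 − 11) × $2,990 = $11,960
Accrued per-day damages: $29,810 + $11,960 = $41,770
Less deposit already applied: $41,770 − $10,890 = $30,880
Cap: 6% of $370,500 = $22,230
Cap at $22,230: $30,880 exceeds the cap → $22,230

Liquidated damages: $22,230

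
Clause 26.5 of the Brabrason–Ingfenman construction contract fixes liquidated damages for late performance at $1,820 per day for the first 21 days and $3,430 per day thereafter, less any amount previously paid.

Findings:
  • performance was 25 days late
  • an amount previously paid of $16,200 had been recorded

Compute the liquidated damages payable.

$35,740

First 21 days: 21 × $1,820 = $38,220
Remaining days: (25 − 21) × $3,430 = $13,720
Accrued per-day damages: $38,220 + $13,720 = $51,940
Less amount previously paid: $51,940 − $16,200 = $35,740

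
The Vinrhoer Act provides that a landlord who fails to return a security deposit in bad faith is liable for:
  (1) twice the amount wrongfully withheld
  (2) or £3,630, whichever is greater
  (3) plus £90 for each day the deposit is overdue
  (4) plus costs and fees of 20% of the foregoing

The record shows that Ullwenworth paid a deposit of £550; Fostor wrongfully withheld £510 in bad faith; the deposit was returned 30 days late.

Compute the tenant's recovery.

Doubled: 2 × £510 = £1,020
Minimum £3,630: £1,020 is below the minimum → £3,630
Late-return penalty: 30 × £90 = £2,700
Damages plus late penalty: £3,630 + £2,700 = £6,330
Costs and fees: 20% of £6,330 = £1,266
Total recovery: £6,330 + £1,266 = £7,596

£7,596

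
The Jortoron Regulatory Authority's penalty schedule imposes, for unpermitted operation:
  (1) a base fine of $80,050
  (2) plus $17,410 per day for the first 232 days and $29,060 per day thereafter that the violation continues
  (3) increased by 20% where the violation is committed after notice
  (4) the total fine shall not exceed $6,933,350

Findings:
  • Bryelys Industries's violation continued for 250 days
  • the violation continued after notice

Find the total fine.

First 232 days: 232 × $17,410 = $4,039,120
Remaining days: (250 − 232) × $29,060 = $523,080
Per-day component: $4,039,120 + $523,080 = $4,562,200
Base plus per-day: $80,050 + $4,562,200 = $4,642,250
Enhancement: 20% of $4,642,250 = $928,450
Enhanced fine: $4,642,250 + $928,450 = $5,570,700
Cap at $6,933,350: $5,570,700 is within the cap, no reduction.

$5,570,700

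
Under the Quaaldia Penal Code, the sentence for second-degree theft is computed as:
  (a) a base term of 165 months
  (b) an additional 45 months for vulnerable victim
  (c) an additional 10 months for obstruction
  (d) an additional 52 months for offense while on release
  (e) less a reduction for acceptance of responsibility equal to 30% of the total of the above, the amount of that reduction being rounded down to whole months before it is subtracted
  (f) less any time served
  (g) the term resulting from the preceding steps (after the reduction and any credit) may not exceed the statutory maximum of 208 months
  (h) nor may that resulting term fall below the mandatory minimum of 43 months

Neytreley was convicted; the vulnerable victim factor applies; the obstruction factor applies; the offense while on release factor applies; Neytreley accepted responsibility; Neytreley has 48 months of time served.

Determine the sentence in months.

Vulnerable victim enhancement: +45 months
Obstruction enhancement: +10 months
Offense while on release enhancement: +52 months
Adjusted term: 165 months + 45 months + 10 months + 52 months = 272 months
Acceptance of responsibility reduction: 30% of 272 months = 81 months (rounded down)
After reduction: 272 − 81 = 191 months
Less time served: 191 months − 48 months = 143 months
Cap at 208 months: 143 months is within the cap, no reduction.
Minimum 43 months: 143 months meets the minimum, no increase.

143 months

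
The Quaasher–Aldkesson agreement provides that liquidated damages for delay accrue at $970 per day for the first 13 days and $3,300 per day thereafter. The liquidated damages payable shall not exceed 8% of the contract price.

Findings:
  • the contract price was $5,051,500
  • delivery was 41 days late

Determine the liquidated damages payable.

First 13 days: 13 × $970 = $12,610
Remaining days: (41 − 13) × $3,300 = $92,400
Accrued per-day damages: $12,610 + $92,400 = $105,010
Cap: 8% of $5,051,500 = $404,120
Cap at $404,120: $105,010 is within the cap, no reduction.

Liquidated damages: $105,010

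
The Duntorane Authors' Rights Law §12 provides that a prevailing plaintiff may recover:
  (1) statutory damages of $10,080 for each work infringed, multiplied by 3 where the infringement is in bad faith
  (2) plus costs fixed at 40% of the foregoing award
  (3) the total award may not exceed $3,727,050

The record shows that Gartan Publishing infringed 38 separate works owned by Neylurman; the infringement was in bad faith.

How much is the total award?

Statutory damages: 38 × $10,080 = $383,040
Trebled: 3 × $383,040 = $1,149,120
Costs: 40% of $1,149,120 = $459,648
Award plus costs: $1,149,120 + $459,648 = $1,608,768
Cap at $3,727,050: $1,608,768 is within the cap, no reduction.

$1,608,768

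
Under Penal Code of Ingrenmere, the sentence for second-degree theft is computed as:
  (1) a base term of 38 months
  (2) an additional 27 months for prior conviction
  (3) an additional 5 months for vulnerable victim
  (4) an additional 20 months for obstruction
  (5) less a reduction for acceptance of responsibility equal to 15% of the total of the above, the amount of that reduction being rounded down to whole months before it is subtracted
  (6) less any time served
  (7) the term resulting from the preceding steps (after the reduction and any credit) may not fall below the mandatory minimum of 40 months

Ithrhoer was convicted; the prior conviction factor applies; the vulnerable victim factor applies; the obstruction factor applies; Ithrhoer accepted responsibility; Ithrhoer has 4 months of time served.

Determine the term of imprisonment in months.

Prior conviction enhancement: +27 months
Vulnerable victim enhancement: +5 months
Obstruction enhancement: +20 months
Adjusted term: 38 months + 27 months + 5 months + 20 months = 90 months
Acceptance of responsibility reduction: 15% of 90 months = 13 months (rounded down)
After reduction: 90 − 13 = 77 months
Less time served: 77 months − 4 months = 73 months
Minimum 40 months: 73 months meets the minimum, no increase.

73 months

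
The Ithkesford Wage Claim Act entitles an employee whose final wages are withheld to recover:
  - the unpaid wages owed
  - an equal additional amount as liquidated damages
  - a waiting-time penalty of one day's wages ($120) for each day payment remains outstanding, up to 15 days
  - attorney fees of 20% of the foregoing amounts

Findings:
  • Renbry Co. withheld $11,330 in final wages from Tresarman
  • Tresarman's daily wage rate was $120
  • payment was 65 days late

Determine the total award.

$29,352

Liquidated damages (equal amount): $11,330
Penalty days: min(65, 15) = 15
Waiting-time penalty: 15 × $120 = $1,800
Subtotal: $11,330 + $11,330 + $1,800 = $24,460
Attorney fees: 20% of $24,460 = $4,892
Total award: $24,460 + $4,892 = $29,352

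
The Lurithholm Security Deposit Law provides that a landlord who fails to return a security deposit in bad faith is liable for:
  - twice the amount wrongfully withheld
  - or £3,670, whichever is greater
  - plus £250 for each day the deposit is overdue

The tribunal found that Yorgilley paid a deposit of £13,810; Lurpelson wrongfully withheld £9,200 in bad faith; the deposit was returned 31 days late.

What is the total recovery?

£26,150

Doubled: 2 × £9,200 = £18,400
Minimum £3,670: £18,400 meets the minimum, no increase.
Late-return penalty: 31 × £250 = £7,750
Damages plus late penalty: £18,400 + £7,750 = £26,150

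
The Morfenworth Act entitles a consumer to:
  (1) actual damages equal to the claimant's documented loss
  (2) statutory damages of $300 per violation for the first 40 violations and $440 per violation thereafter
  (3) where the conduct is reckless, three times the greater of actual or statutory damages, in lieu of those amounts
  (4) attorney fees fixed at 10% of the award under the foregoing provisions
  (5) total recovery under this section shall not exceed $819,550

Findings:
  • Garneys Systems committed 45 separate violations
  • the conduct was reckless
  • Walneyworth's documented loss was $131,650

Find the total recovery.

$434,445

First 40 violations: 40 × $300 = $12,000
Remaining violations: (45 − 40) × $440 = $2,200
Statutory damages: $12,000 + $2,200 = $14,200
Greater of actual damages ($131,650) or statutory damages ($14,200): $131,650
Trebled: 3 × $131,650 = $394,950
Attorney fees: 10% of $394,950 = $39,495
Total before cap: $394,950 + $39,495 = $434,445
Cap at $819,550: $434,445 is within the cap, no reduction.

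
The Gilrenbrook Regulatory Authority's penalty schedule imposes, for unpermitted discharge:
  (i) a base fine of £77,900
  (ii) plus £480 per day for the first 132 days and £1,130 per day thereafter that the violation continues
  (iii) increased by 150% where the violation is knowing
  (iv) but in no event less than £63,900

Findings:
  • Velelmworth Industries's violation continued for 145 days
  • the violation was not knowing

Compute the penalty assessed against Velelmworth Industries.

First 132 days: 132 × £480 = £63,360
Remaining days: (145 − 132) × £1,130 = £14,690
Per-day component: £63,360 + £14,690 = £78,050
Base plus per-day: £77,900 + £78,050 = £155,950
The violation was not knowing: no 150% increase.
Minimum £63,900: £155,950 meets the minimum, no increase.

Civil penalty: £155,950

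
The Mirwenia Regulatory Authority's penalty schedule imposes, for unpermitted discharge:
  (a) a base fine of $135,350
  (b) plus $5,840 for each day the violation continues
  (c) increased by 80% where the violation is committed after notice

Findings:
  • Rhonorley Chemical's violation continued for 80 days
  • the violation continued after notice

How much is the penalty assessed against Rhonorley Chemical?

$1,084,590

Per-day component: 80 × $5,840 = $467,200
Base plus per-day: $135,350 + $467,200 = $602,550
Enhancement: 80% of $602,550 = $482,040
Enhanced fine: $602,550 + $482,040 = $1,084,590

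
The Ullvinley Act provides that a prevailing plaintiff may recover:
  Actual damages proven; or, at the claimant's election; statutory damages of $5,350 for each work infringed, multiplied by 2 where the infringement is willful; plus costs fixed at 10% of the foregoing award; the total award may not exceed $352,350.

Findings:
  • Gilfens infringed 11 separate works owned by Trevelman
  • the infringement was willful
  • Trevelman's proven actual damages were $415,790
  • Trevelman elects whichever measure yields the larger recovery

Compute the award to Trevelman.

$352,350

Statutory damages: 11 × $5,350 = $58,850
Doubled: 2 × $58,850 = $117,700
Greater of actual damages ($415,790) or enhanced statutory damages ($117,700): $415,790
Costs: 10% of $415,790 = $41,579
Award plus costs: $415,790 + $41,579 = $457,369
Cap at $352,350: $457,369 exceeds the cap → $352,350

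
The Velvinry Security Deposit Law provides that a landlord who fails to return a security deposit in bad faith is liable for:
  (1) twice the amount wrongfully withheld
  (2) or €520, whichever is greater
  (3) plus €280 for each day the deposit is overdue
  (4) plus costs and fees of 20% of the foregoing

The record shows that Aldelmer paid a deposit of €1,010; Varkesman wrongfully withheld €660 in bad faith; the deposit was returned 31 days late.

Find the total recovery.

€12,000

Doubled: 2 × €660 = €1,320
Minimum €520: €1,320 meets the minimum, no increase.
Late-return penalty: 31 × €280 = €8,680
Damages plus late penalty: €1,320 + €8,680 = €10,000
Costs and fees: 20% of €10,000 = €2,000
Total recovery: €10,000 + €2,000 = €12,000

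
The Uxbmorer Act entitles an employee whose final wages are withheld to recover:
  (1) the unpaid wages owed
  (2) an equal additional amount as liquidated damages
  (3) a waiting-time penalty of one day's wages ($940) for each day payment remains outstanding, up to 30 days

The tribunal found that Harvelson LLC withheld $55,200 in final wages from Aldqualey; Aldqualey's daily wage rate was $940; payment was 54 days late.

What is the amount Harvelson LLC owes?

$138,600

Liquidated damages (equal amount): $55,200
Penalty days: min(54, 30) = 30
Waiting-time penalty: 30 × $940 = $28,200
Total award: $55,200 + $55,200 + $28,200 = $138,600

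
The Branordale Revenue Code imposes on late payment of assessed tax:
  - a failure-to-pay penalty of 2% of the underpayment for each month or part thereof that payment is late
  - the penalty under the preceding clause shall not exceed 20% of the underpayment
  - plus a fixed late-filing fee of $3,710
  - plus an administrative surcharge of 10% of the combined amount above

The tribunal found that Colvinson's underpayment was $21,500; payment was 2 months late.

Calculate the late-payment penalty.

Accrued rate: 2% × 2 = 4%, capped at 20% → 4%
Failure-to-pay penalty: 4% of $21,500 = $860
Penalty before surcharge: $860 + $3,710 = $4,570
Administrative surcharge: 10% of $4,570 = $457
Total penalty: $4,570 + $457 = $5,027

Penalty: $5,027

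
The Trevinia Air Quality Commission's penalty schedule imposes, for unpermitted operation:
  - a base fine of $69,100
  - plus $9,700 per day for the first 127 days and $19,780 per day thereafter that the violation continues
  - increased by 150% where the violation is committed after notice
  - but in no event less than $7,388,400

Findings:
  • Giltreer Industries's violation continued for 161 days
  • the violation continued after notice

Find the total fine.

First 127 days: 127 × $9,700 = $1,231,900
Remaining days: (161 − 127) × $19,780 = $672,520
Per-day component: $1,231,900 + $672,520 = $1,904,420
Base plus per-day: $69,100 + $1,904,420 = $1,973,520
Enhancement: 150% of $1,973,520 = $2,960,280
Enhanced fine: $1,973,520 + $2,960,280 = $4,933,800
Minimum $7,388,400: $4,933,800 is below the minimum → $7,388,400

Civil penalty: $7,388,400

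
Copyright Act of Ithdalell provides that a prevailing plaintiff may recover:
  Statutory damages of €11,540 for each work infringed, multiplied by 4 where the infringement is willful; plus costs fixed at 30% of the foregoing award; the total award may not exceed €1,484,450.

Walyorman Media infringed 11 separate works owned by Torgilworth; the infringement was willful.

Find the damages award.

Statutory damages: 11 × €11,540 = €126,940
Multiplied by 4: 4 × €126,940 = €507,760
Costs: 30% of €507,760 = €152,328
Award plus costs: €507,760 + €152,328 = €660,088
Cap at €1,484,450: €660,088 is within the cap, no reduction.

€660,088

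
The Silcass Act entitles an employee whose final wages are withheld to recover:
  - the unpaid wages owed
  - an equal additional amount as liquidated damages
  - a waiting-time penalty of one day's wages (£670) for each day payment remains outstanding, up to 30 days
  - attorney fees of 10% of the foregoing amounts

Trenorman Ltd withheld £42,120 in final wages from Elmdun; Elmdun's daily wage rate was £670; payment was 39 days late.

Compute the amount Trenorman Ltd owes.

Liquidated damages (equal amount): £42,120
Penalty days: min(39, 30) = 30
Waiting-time penalty: 30 × £670 = £20,100
Subtotal: £42,120 + £42,120 + £20,100 = £104,340
Attorney fees: 10% of £104,340 = £10,434
Total award: £104,340 + £10,434 = £114,774

Total award: £114,774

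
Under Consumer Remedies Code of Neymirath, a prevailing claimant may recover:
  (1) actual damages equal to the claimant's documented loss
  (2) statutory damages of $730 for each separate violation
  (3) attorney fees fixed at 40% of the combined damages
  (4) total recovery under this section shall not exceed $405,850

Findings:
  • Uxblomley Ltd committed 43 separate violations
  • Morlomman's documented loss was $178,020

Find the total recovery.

Statutory damages: 43 × $730 = $31,390
Combined damages: $178,020 + $31,390 = $209,410
Attorney fees: 40% of $209,410 = $83,764
Total before cap: $209,410 + $83,764 = $293,174
Cap at $405,850: $293,174 is within the cap, no reduction.

Total recovery: $293,174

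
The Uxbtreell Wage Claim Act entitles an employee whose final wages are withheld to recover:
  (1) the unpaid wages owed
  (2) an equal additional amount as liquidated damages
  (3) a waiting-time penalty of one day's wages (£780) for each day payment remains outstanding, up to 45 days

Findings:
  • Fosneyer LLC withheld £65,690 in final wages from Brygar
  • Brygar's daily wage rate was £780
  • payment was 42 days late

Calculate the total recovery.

£164,140

Liquidated damages (equal amount): £65,690
Penalty days: min(42, 45) = 42
Waiting-time penalty: 42 × £780 = £32,760
Total award: £65,690 + £65,690 + £32,760 = £164,140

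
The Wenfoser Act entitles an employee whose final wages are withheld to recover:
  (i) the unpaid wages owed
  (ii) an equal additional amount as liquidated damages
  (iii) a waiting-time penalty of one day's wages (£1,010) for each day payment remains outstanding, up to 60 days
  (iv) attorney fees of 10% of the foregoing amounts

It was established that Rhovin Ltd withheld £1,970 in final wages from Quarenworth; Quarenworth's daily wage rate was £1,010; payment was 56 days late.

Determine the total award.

£66,550

Liquidated damages (equal amount): £1,970
Penalty days: min(56, 60) = 56
Waiting-time penalty: 56 × £1,010 = £56,560
Subtotal: £1,970 + £1,970 + £56,560 = £60,500
Attorney fees: 10% of £60,500 = £6,050
Total award: £60,500 + £6,050 = £66,550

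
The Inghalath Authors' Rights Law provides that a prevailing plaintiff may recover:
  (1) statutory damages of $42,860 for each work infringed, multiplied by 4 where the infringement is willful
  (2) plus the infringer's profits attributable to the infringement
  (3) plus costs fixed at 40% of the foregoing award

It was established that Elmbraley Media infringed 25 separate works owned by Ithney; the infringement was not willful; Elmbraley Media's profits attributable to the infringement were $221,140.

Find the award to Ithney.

Statutory damages: 25 × $42,860 = $1,071,500
Infringement not willful: no ×4 enhancement.
Combined award: $1,071,500 + $221,140 = $1,292,640
Costs: 40% of $1,292,640 = $517,056
Award plus costs: $1,292,640 + $517,056 = $1,809,696

$1,809,696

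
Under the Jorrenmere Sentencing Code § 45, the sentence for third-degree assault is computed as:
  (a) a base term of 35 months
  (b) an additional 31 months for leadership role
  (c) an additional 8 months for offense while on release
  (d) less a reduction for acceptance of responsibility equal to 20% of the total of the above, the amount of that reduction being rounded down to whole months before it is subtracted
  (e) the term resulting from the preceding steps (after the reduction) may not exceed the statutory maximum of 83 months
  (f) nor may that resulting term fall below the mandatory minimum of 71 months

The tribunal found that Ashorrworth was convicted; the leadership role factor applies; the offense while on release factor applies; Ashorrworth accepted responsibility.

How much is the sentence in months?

71 months

Leadership role enhancement: +31 months
Offense while on release enhancement: +8 months
Adjusted term: 35 months + 31 months + 8 months = 74 months
Acceptance of responsibility reduction: 20% of 74 months = 14 months (rounded down)
After reduction: 74 − 14 = 60 months
Cap at 83 months: 60 months is within the cap, no reduction.
Minimum 71 months: 60 months is below the minimum → 71 months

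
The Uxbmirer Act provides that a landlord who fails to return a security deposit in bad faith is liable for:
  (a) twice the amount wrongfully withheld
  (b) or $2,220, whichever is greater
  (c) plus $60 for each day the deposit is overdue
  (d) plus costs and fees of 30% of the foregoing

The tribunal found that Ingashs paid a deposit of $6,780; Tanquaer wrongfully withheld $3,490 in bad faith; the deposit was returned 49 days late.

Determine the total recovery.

$12,896

Doubled: 2 × $3,490 = $6,980
Minimum $2,220: $6,980 meets the minimum, no increase.
Late-return penalty: 49 × $60 = $2,940
Damages plus late penalty: $6,980 + $2,940 = $9,920
Costs and fees: 30% of $9,920 = $2,976
Total recovery: $9,920 + $2,976 = $12,896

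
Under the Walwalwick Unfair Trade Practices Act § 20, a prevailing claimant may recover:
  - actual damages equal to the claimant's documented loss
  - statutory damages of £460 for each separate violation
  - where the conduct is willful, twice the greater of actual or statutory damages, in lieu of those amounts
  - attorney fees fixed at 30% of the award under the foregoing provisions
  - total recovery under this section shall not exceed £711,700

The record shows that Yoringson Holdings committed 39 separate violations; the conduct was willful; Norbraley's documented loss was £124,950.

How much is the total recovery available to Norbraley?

Statutory damages: 39 × £460 = £17,940
Greater of actual damages (£124,950) or statutory damages (£17,940): £124,950
Doubled: 2 × £124,950 = £249,900
Attorney fees: 30% of £249,900 = £74,970
Total before cap: £249,900 + £74,970 = £324,870
Cap at £711,700: £324,870 is within the cap, no reduction.

£324,870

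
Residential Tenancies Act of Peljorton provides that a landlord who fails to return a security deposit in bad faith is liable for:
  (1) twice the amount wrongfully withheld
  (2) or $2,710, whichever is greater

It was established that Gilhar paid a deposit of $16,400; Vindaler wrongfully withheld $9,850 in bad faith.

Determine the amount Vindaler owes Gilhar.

Doubled: 2 × $9,850 = $19,700
Minimum $2,710: $19,700 meets the minimum, no increase.

Recovery: $19,700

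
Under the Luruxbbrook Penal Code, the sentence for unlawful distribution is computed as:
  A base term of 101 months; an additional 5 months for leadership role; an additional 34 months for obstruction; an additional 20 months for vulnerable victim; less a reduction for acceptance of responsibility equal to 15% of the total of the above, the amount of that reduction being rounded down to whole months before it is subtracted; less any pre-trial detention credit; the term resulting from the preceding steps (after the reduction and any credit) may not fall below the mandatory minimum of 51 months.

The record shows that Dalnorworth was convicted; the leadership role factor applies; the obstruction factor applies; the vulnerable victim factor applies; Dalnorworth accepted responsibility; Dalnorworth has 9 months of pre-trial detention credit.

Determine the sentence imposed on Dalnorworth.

Leadership role enhancement: +5 months
Obstruction enhancement: +34 months
Vulnerable victim enhancement: +20 months
Adjusted term: 101 months + 5 months + 34 months + 20 months = 160 months
Acceptance of responsibility reduction: 15% of 160 months = 24 months (rounded down)
After reduction: 160 − 24 = 136 months
Less pre-trial detention credit: 136 months − 9 months = 127 months
Minimum 51 months: 127 months meets the minimum, no increase.

127 months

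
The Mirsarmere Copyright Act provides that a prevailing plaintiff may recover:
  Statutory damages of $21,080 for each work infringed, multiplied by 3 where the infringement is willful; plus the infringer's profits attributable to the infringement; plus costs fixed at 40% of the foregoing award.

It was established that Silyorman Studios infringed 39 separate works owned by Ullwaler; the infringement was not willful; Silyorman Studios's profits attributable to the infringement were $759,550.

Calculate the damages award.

Statutory damages: 39 × $21,080 = $822,120
Infringement not willful: no ×3 enhancement.
Combined award: $822,120 + $759,550 = $1,581,670
Costs: 40% of $1,581,670 = $632,668
Award plus costs: $1,581,670 + $632,668 = $2,214,338

$2,214,338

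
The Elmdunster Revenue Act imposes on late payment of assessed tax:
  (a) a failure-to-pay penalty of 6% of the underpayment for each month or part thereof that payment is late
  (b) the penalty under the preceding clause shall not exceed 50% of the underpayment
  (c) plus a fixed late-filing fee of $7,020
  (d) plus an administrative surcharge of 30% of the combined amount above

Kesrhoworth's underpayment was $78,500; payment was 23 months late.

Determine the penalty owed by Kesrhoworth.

$60,151

Accrued rate: 6% × 23 = 138%, capped at 50% → 50%
Failure-to-pay penalty: 50% of $78,500 = $39,250
Penalty before surcharge: $39,250 + $7,020 = $46,270
Administrative surcharge: 30% of $46,270 = $13,881
Total penalty: $46,270 + $13,881 = $60,151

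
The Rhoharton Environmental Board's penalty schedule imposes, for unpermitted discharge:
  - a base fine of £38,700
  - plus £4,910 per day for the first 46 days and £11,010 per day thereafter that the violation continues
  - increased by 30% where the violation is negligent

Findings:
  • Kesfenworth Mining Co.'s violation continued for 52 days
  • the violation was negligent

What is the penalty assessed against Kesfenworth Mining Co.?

£429,806

First 46 days: 46 × £4,910 = £225,860
Remaining days: (52 − 46) × £11,010 = £66,060
Per-day component: £225,860 + £66,060 = £291,920
Base plus per-day: £38,700 + £291,920 = £330,620
Enhancement: 30% of £330,620 = £99,186
Enhanced fine: £330,620 + £99,186 = £429,806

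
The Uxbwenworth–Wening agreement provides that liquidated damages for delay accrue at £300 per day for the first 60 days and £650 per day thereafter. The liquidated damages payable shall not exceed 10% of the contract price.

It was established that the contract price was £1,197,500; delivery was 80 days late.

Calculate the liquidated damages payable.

£31,000

First 60 days: 60 × £300 = £18,000
Remaining days: (80 − 60) × £650 = £13,000
Accrued per-day damages: £18,000 + £13,000 = £31,000
Cap: 10% of £1,197,500 = £119,750
Cap at £119,750: £31,000 is within the cap, no reduction.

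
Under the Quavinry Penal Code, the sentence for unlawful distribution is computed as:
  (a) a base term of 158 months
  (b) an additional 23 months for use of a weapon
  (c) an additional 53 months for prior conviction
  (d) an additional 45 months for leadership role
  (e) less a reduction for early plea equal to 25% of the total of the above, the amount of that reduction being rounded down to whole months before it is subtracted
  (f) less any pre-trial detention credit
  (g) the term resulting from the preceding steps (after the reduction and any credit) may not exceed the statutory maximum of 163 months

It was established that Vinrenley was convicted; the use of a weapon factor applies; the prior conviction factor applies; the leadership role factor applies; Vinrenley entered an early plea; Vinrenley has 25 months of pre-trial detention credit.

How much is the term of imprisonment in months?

Use of a weapon enhancement: +23 months
Prior conviction enhancement: +53 months
Leadership role enhancement: +45 months
Adjusted term: 158 months + 23 months + 53 months + 45 months = 279 months
Early plea reduction: 25% of 279 months = 69 months (rounded down)
After reduction: 279 − 69 = 210 months
Less pre-trial detention credit: 210 months − 25 months = 185 months
Cap at 163 months: 185 months exceeds the cap → 163 months

163 months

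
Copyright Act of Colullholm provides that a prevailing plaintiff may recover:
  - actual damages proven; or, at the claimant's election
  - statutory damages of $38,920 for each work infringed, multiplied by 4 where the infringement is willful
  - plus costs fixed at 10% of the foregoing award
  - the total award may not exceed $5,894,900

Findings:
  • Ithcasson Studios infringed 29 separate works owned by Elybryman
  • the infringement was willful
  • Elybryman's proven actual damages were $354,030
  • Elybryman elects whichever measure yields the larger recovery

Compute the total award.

Statutory damages: 29 × $38,920 = $1,128,680
Multiplied by 4: 4 × $1,128,680 = $4,514,720
Greater of actual damages ($354,030) or enhanced statutory damages ($4,514,720): $4,514,720
Costs: 10% of $4,514,720 = $451,472
Award plus costs: $4,514,720 + $451,472 = $4,966,192
Cap at $5,894,900: $4,966,192 is within the cap, no reduction.

$4,966,192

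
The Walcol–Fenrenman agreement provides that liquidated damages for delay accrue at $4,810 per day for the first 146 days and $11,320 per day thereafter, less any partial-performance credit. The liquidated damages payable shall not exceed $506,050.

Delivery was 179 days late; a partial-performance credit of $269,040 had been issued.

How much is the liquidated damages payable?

$506,050

First 146 days: 146 × $4,810 = $702,260
Remaining days: (179 − 146) × $11,320 = $373,560
Accrued per-day damages: $702,260 + $373,560 = $1,075,820
Less partial-performance credit: $1,075,820 − $269,040 = $806,780
Cap at $506,050: $806,780 exceeds the cap → $506,050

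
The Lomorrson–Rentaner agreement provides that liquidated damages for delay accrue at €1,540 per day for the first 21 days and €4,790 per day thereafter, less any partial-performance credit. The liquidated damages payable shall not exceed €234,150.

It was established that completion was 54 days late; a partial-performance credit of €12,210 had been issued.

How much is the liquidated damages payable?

First 21 days: 21 × €1,540 = €32,340
Remaining days: (54 − 21) × €4,790 = €158,070
Accrued per-day damages: €32,340 + €158,070 = €190,410
Less partial-performance credit: €190,410 − €12,210 = €178,200
Cap at €234,150: €178,200 is within the cap, no reduction.

€178,200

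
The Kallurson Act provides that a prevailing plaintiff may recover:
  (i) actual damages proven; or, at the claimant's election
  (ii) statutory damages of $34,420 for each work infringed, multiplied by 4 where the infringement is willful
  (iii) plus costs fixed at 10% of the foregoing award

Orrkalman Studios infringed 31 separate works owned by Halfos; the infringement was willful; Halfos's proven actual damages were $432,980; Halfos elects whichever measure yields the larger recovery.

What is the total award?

$4,694,888

Statutory damages: 31 × $34,420 = $1,067,020
Multiplied by 4: 4 × $1,067,020 = $4,268,080
Greater of actual damages ($432,980) or enhanced statutory damages ($4,268,080): $4,268,080
Costs: 10% of $4,268,080 = $426,808
Award plus costs: $4,268,080 + $426,808 = $4,694,888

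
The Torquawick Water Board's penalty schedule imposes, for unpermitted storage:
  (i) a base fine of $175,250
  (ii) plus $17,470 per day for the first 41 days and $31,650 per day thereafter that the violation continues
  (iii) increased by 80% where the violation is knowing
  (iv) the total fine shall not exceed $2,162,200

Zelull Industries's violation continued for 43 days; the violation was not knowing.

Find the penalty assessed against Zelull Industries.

First 41 days: 41 × $17,470 = $716,270
Remaining days: (43 − 41) × $31,650 = $63,300
Per-day component: $716,270 + $63,300 = $779,570
Base plus per-day: $175,250 + $779,570 = $954,820
The violation was not knowing: no 80% increase.
Cap at $2,162,200: $954,820 is within the cap, no reduction.

$954,820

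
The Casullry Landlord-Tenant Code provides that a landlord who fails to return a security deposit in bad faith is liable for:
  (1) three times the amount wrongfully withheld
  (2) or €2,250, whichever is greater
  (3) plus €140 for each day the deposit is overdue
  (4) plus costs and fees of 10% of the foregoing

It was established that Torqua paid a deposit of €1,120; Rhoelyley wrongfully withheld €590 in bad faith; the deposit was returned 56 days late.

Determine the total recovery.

€11,099

Trebled: 3 × €590 = €1,770
Minimum €2,250: €1,770 is below the minimum → €2,250
Late-return penalty: 56 × €140 = €7,840
Damages plus late penalty: €2,250 + €7,840 = €10,090
Costs and fees: 10% of €10,090 = €1,009
Total recovery: €10,090 + €1,009 = €11,099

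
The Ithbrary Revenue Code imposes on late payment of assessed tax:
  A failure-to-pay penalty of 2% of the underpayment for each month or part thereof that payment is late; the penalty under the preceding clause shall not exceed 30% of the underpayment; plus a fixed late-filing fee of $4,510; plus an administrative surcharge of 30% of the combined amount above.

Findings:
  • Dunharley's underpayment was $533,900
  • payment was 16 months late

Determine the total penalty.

Accrued rate: 2% × 16 = 32%, capped at 30% → 30%
Failure-to-pay penalty: 30% of $533,900 = $160,170
Penalty before surcharge: $160,170 + $4,510 = $164,680
Administrative surcharge: 30% of $164,680 = $49,404
Total penalty: $164,680 + $49,404 = $214,084

$214,084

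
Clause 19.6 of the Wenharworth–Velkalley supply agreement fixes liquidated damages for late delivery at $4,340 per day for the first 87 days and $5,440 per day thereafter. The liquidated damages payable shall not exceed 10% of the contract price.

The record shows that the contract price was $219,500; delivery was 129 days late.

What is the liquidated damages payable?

First 87 days: 87 × $4,340 = $377,580
Remaining days: (129 − 87) × $5,440 = $228,480
Accrued per-day damages: $377,580 + $228,480 = $606,060
Cap: 10% of $219,500 = $21,950
Cap at $21,950: $606,060 exceeds the cap → $21,950

Liquidated damages: $21,950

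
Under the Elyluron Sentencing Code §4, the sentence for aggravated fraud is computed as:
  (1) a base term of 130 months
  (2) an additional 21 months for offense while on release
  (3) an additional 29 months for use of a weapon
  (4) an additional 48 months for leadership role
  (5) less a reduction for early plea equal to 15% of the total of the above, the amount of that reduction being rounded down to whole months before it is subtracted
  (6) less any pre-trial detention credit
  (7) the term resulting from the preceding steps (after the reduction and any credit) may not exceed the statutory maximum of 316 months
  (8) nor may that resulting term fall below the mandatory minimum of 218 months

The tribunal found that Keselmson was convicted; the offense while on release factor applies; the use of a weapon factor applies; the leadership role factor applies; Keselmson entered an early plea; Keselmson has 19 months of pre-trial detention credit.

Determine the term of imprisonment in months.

218 months

Offense while on release enhancement: +21 months
Use of a weapon enhancement: +29 months
Leadership role enhancement: +48 months
Adjusted term: 130 months + 21 months + 29 months + 48 months = 228 months
Early plea reduction: 15% of 228 months = 34 months (rounded down)
After reduction: 228 − 34 = 194 months
Less pre-trial detention credit: 194 months − 19 months = 175 months
Cap at 316 months: 175 months is within the cap, no reduction.
Minimum 218 months: 175 months is below the minimum → 218 months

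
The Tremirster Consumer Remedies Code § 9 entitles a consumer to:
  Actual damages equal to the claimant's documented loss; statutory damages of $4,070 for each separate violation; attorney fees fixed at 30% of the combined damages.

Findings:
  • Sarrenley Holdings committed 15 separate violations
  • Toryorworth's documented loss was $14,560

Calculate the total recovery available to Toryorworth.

$98,293

Statutory damages: 15 × $4,070 = $61,050
Combined damages: $14,560 + $61,050 = $75,610
Attorney fees: 30% of $75,610 = $22,683
Total recovery: $75,610 + $22,683 = $98,293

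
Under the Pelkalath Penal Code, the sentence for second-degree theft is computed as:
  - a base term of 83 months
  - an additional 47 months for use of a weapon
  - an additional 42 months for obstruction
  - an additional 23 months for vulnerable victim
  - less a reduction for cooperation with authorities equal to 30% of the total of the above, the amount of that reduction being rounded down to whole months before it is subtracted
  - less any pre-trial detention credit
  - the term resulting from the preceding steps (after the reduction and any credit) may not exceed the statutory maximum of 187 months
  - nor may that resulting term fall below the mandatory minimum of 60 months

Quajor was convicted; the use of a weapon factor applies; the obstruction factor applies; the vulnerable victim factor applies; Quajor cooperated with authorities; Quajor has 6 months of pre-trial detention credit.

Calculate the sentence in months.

Use of a weapon enhancement: +47 months
Obstruction enhancement: +42 months
Vulnerable victim enhancement: +23 months
Adjusted term: 83 months + 47 months + 42 months + 23 months = 195 months
Cooperation with authorities reduction: 30% of 195 months = 58 months (rounded down)
After reduction: 195 − 58 = 137 months
Less pre-trial detention credit: 137 months − 6 months = 131 months
Cap at 187 months: 131 months is within the cap, no reduction.
Minimum 60 months: 131 months meets the minimum, no increase.

131 months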